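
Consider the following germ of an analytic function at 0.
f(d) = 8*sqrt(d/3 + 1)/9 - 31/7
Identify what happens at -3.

The point is an algebraic (square-root) branch point.

The term (8/9)*sqrt(1 - d/(-3)) has argument 1 - -3/(-3) = 0 at -3: a square-root (algebraic, two-sheeted) branch point; the remaining terms are analytic or single-valued there.


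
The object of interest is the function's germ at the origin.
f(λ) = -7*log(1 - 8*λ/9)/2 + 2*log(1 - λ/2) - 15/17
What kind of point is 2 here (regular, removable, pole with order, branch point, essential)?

The term (2)*log(1 - λ/(2)) has argument 1 - 2/(2) = 0 at 2: a logarithmic (infinitely-sheeted) branch point; the remaining terms are analytic or single-valued there.

The point is a logarithmic branch point.


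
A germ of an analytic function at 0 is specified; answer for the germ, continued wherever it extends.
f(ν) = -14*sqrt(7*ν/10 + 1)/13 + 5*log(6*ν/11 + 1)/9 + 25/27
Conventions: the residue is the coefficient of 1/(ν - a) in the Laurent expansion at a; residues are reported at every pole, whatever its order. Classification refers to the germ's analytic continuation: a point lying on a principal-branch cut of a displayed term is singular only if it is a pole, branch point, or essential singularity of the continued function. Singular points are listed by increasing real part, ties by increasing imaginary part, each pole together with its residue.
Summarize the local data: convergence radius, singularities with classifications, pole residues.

Branch term (5/9)*log(1 - ν/(-11/6)): its argument vanishes at ν = -11/6, a logarithmic branch point, modulus 11/6.
Branch term (-14/13)*sqrt(1 - ν/(-10/7)): its argument vanishes at ν = -10/7, a square-root branch point, modulus 10/7.
The radius of convergence is the smallest modulus among the singular points: 10/7.
List the singular points by increasing real part (a conjugate pair: the negative imaginary part first).

Radius of convergence at 0: 10/7.
At -11/6: a logarithmic branch point.
At -10/7: an algebraic (square-root) branch point.


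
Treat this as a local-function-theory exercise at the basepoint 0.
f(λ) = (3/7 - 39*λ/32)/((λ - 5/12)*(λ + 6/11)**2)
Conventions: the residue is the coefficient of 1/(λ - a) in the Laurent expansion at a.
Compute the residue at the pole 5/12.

At the order-1 pole 5/12 set g(λ) = (λ - (5/12))*f(λ) = (3/7 - 39*λ/32)/(λ + 6/11)**2.
Simple pole: residue = g(a) at a = 5/12, which is -77319/903224.

The residue is -77319/903224.


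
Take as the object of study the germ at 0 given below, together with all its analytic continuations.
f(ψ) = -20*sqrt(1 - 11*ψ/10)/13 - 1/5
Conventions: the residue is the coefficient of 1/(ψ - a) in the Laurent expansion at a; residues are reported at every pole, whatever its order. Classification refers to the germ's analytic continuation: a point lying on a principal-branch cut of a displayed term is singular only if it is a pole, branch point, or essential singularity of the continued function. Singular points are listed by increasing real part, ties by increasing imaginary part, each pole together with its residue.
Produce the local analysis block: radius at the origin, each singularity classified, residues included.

Radius of convergence at 0: 10/11.
At 10/11: an algebraic (square-root) branch point.

Branch term (-20/13)*sqrt(1 - ψ/(10/11)): its argument vanishes at ψ = 10/11, a square-root branch point, modulus 10/11.
The radius of convergence is the smallest modulus among the singular points: 10/11.


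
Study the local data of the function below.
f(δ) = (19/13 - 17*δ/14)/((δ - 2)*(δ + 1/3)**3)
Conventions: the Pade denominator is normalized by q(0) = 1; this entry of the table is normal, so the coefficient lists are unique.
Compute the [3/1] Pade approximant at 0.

The Pade approximant has numerator coefficients [-513/26, 1315129635/13868036, -3993399549/13868036, 4023722061/6934018]; denominator coefficients [1, 344761/76198].

Taylor coefficients needed (expand at 0): a_0 = -513/26, a_1 = 33507/182, a_2 = -102006/91, a_3 = 1028673/182, a_4 = -9308547/364.
Write the denominator as Q(δ) = 1 + q1*δ. Requiring Q*f - P = O(δ^5) with deg P <= 3 kills the coefficients of δ^4..δ^4 in Q*f:
  δ^4: a_4 + q1*a_3 = 0, i.e. -9308547/364 + (1028673/182)*q1 = 0.
Solving this linear system: q1 = 344761/76198.
The numerator is Q*f truncated at degree 3: P0 = a_0 = -513/26; P1 = a_1 + q1*a_0 = 1315129635/13868036; P2 = a_2 + q1*a_1 = -3993399549/13868036; P3 = a_3 + q1*a_2 = 4023722061/6934018.


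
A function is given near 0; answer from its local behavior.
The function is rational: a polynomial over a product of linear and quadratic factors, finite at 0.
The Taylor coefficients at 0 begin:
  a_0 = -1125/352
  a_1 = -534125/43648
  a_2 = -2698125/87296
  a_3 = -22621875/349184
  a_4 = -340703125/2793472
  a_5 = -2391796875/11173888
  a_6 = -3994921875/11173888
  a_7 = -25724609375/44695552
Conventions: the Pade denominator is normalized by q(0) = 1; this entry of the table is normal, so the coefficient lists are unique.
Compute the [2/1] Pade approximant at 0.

Taylor coefficients needed (read off): a_0 = -1125/352, a_1 = -534125/43648, a_2 = -2698125/87296, a_3 = -22621875/349184.
Write the denominator as Q(γ) = 1 + q1*γ. Requiring Q*f - P = O(γ^4) with deg P <= 2 kills the coefficients of γ^3..γ^3 in Q*f:
  γ^3: a_3 + q1*a_2 = 0, i.e. -22621875/349184 + (-2698125/87296)*q1 = 0.
Solving this linear system: q1 = -12065/5756.
The numerator is Q*f truncated at degree 2: P0 = a_0 = -1125/352; P1 = a_1 + q1*a_0 = -43479875/7851184; P2 = a_2 + q1*a_1 = -1320985625/251237888.

The Pade approximant has numerator coefficients [-1125/352, -43479875/7851184, -1320985625/251237888]; denominator coefficients [1, -12065/5756].


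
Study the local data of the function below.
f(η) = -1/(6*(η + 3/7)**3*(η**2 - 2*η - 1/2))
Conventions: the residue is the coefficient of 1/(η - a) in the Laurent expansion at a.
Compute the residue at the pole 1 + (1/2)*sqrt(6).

The residue is 597849/148877 - (2198630/1339893)*sqrt(6).

The factor η**2 - 2*η - 1/2 splits as (η - a)(η - a') with a = 1 + (1/2)*sqrt(6), a' = 1 - (1/2)*sqrt(6). At the order-1 pole a set g(η) = (η - a)*f(η) = [-1/(6*(η + 3/7)**3)] / (η - a').
Simple pole: residue = g(a) at a = 1 + (1/2)*sqrt(6), which is 597849/148877 - (2198630/1339893)*sqrt(6).


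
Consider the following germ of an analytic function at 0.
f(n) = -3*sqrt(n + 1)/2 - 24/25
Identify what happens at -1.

The term (-3/2)*sqrt(1 - n/(-1)) has argument 1 - -1/(-1) = 0 at -1: a square-root (algebraic, two-sheeted) branch point; the remaining terms are analytic or single-valued there.

The point is an algebraic (square-root) branch point.


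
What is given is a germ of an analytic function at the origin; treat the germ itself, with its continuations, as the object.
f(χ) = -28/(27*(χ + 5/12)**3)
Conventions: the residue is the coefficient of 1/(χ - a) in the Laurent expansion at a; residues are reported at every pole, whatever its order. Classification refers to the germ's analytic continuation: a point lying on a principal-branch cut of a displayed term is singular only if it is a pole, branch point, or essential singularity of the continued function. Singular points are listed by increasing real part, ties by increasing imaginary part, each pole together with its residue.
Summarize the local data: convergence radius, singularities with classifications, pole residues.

Radius of convergence at 0: 5/12.
At -5/12: a pole of order 3; residue 0.

Denominator factor (χ + 5/12)^3: pole of order 3 at -5/12, modulus 5/12.
The radius of convergence is the smallest modulus among the singular points: 5/12.
At the order-3 pole -5/12 set g(χ) = (χ - (-5/12))^3*f(χ) = -28/27.
Order-3 pole: residue = g''(a)/2; g''(-5/12) = 0, so the residue is 0.


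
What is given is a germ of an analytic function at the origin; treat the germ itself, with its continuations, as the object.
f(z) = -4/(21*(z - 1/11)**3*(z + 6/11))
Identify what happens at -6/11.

The point is a pole of order 1.

The denominator factor z + 6/11 vanishes at -6/11 and appears to the power 1; the numerator there equals -4/21, nonzero, and no other factor vanishes.
Hence a pole whose order is the multiplicity, 1.


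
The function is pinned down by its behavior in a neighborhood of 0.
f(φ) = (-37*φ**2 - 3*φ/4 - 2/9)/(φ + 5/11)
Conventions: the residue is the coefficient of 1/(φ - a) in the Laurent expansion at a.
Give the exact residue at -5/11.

The residue is -32783/4356.

At the order-1 pole -5/11 set g(φ) = (φ - (-5/11))*f(φ) = -37*φ**2 - 3*φ/4 - 2/9.
Simple pole: residue = g(a) at a = -5/11, which is -32783/4356.


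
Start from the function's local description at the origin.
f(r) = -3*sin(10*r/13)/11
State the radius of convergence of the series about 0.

The factor -sin(10*r/13) is entire and contributes no finite singular point.
The polynomial part has no poles.
No finite singular points: the Taylor series at 0 converges everywhere.

The radius of convergence is infinite.


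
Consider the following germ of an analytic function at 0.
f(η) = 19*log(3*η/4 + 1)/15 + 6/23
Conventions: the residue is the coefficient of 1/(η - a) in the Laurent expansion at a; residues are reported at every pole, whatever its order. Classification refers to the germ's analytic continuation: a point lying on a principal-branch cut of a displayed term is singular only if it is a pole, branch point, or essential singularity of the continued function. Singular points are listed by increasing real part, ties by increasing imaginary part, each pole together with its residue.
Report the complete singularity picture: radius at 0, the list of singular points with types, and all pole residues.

Radius of convergence at 0: 4/3.
At -4/3: a logarithmic branch point.

Branch term (19/15)*log(1 - η/(-4/3)): its argument vanishes at η = -4/3, a logarithmic branch point, modulus 4/3.
The radius of convergence is the smallest modulus among the singular points: 4/3.


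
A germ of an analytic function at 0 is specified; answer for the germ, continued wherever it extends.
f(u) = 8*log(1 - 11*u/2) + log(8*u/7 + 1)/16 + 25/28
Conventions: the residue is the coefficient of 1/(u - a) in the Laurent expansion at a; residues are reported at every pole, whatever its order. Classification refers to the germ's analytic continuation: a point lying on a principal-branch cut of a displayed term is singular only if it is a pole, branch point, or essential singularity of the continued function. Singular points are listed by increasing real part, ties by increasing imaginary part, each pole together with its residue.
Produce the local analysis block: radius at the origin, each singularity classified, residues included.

Radius of convergence at 0: 2/11.
At -7/8: a logarithmic branch point.
At 2/11: a logarithmic branch point.

Branch term (8)*log(1 - u/(2/11)): its argument vanishes at u = 2/11, a logarithmic branch point, modulus 2/11.
Branch term (1/16)*log(1 - u/(-7/8)): its argument vanishes at u = -7/8, a logarithmic branch point, modulus 7/8.
The radius of convergence is the smallest modulus among the singular points: 2/11.
List the singular points by increasing real part (a conjugate pair: the negative imaginary part first).


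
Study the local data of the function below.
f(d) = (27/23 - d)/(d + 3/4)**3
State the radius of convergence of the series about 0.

The radius of convergence is 3/4.

Denominator factor (d + 3/4)^3: pole of order 3 at -3/4, modulus 3/4.
The radius of convergence is the smallest modulus among the singular points: 3/4.


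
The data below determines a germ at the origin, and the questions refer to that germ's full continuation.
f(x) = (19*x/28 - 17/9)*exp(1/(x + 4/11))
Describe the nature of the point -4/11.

The point is an essential singularity.

The exponent 1/(x - (-4/11)) has a pole at -4/11, so exp(1/(x - (-4/11))) takes every nonzero value near it: an essential singularity (not a pole of any order).


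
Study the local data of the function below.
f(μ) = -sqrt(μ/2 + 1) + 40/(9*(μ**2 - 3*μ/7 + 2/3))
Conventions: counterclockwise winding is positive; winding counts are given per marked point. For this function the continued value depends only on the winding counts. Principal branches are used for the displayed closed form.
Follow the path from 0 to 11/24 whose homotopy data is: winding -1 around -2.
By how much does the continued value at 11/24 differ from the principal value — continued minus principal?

Continued minus principal equals (1/6)*sqrt(177).

The rational part is single-valued and drops out of the difference; each branch term changes only by its own monodromy.
(-1)*sqrt(1 - μ/(-2)): winding -1 is odd, the square root flips sign, contributing -2*(-1)*sqrt(1 - (11/24)/(-2)) = -2*(-1)*sqrt(59/48) = (1/6)*sqrt(177).
Summing the contributions at μ = 11/24 gives (1/6)*sqrt(177).


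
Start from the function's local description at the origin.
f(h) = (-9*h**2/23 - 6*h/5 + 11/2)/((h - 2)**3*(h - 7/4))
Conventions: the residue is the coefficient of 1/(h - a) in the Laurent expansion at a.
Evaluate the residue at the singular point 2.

The residue is 16204/115.

At the order-3 pole 2 set g(h) = (h - (2))^3*f(h) = (-9*h**2/23 - 6*h/5 + 11/2)/(h - 7/4).
Order-3 pole: residue = g''(a)/2; g''(2) = 32408/115, so the residue is 16204/115.


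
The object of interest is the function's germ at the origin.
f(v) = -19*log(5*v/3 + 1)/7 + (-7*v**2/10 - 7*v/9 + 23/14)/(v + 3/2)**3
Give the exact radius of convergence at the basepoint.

The radius of convergence is 3/5.

Denominator factor (v + 3/2)^3: pole of order 3 at -3/2, modulus 3/2.
Branch term (-19/7)*log(1 - v/(-3/5)): its argument vanishes at v = -3/5, a logarithmic branch point, modulus 3/5.
The radius of convergence is the smallest modulus among the singular points: 3/5.


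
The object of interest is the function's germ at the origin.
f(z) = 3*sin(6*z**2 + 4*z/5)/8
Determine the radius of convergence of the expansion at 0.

The factor -sin(6*z**2 + 4*z/5) is entire and contributes no finite singular point.
The polynomial part has no poles.
No finite singular points: the Taylor series at 0 converges everywhere.

The radius of convergence is infinite.


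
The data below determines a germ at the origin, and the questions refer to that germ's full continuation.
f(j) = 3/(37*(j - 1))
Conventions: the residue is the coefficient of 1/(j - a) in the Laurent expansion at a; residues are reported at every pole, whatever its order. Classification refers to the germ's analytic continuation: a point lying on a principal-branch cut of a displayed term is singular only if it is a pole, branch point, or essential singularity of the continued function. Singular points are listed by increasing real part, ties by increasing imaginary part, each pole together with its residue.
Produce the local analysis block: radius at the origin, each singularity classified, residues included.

Denominator factor (j - 1): pole of order 1 at 1, modulus 1.
The radius of convergence is the smallest modulus among the singular points: 1.
At the order-1 pole 1 set g(j) = (j - (1))*f(j) = 3/37.
Simple pole: residue = g(a) at a = 1, which is 3/37.

Radius of convergence at 0: 1.
At 1: a pole of order 1; residue 3/37.


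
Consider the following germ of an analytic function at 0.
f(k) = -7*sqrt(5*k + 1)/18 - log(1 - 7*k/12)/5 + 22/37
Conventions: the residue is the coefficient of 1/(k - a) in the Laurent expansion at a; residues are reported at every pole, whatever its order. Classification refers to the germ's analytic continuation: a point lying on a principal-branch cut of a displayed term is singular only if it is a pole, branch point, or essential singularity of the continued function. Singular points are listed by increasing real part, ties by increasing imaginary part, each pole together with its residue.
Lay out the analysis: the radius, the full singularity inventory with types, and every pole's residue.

Branch term (-7/18)*sqrt(1 - k/(-1/5)): its argument vanishes at k = -1/5, a square-root branch point, modulus 1/5.
Branch term (-1/5)*log(1 - k/(12/7)): its argument vanishes at k = 12/7, a logarithmic branch point, modulus 12/7.
The radius of convergence is the smallest modulus among the singular points: 1/5.
List the singular points by increasing real part (a conjugate pair: the negative imaginary part first).

Radius of convergence at 0: 1/5.
At -1/5: an algebraic (square-root) branch point.
At 12/7: a logarithmic branch point.


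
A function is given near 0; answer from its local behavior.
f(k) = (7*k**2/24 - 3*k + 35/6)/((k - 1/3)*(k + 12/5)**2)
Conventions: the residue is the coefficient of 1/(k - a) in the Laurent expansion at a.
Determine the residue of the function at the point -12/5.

The residue is -1209/3362.

At the order-2 pole -12/5 set g(k) = (k - (-12/5))^2*f(k) = (7*k**2/24 - 3*k + 35/6)/(k - 1/3).
Order-2 pole: residue = g'(a); g'(-12/5) = -1209/3362, so the residue is -1209/3362.


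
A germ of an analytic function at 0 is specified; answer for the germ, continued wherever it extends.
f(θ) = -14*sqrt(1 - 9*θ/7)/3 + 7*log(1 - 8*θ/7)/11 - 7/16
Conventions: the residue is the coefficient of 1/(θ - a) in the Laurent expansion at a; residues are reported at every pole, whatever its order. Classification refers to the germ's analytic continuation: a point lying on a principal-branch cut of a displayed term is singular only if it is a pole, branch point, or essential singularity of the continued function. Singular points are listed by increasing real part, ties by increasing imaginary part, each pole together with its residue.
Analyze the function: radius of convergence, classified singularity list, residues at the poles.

Radius of convergence at 0: 7/9.
At 7/9: an algebraic (square-root) branch point.
At 7/8: a logarithmic branch point.

Branch term (-14/3)*sqrt(1 - θ/(7/9)): its argument vanishes at θ = 7/9, a square-root branch point, modulus 7/9.
Branch term (7/11)*log(1 - θ/(7/8)): its argument vanishes at θ = 7/8, a logarithmic branch point, modulus 7/8.
The radius of convergence is the smallest modulus among the singular points: 7/9.
List the singular points by increasing real part (a conjugate pair: the negative imaginary part first).


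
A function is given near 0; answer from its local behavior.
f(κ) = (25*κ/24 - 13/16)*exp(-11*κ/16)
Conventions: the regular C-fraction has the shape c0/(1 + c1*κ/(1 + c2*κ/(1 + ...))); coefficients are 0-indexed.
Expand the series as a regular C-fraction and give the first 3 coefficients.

The regular C-fraction coefficients are [-13/16, 1229/624, -2150441/1533792].

Taylor coefficients (expand at 0): a_0 = -13/16, a_1 = 1229/768, a_2 = -22319/24576.
c0 = a_0 = -13/16. Peel one level at a time: if S = 1 + c*κ/S' with S'(0) = 1, then c is the κ-coefficient of S and S' = c*κ/(S - 1).
S_1 = c0/f = 1 + (1229/624)*κ + (2150441/778752)*κ^2 + ...; c1 = 1229/624.
S_2 = c1*κ/(S_1 - 1) = 1 + (-2150441/1533792)*κ + ...; c2 = -2150441/1533792.


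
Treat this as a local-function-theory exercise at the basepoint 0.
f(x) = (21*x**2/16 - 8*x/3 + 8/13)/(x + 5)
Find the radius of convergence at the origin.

Denominator factor (x + 5): pole of order 1 at -5, modulus 5.
The radius of convergence is the smallest modulus among the singular points: 5.

The radius of convergence is 5.


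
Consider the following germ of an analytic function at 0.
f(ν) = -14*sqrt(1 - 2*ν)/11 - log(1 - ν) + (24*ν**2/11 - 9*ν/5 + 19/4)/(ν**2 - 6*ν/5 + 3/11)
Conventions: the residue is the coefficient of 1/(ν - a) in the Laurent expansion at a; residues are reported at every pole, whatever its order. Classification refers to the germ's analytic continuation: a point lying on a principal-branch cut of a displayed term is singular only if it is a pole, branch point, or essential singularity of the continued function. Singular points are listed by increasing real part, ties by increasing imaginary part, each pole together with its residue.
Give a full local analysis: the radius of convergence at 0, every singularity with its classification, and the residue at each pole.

Radius of convergence at 0: 3/5 - (2/55)*sqrt(66).
At 3/5 - (2/55)*sqrt(66): a pole of order 1; residue 9/22 - (11243/11616)*sqrt(66).
At 1/2: an algebraic (square-root) branch point.
At 3/5 + (2/55)*sqrt(66): a pole of order 1; residue 9/22 + (11243/11616)*sqrt(66).
At 1: a logarithmic branch point.


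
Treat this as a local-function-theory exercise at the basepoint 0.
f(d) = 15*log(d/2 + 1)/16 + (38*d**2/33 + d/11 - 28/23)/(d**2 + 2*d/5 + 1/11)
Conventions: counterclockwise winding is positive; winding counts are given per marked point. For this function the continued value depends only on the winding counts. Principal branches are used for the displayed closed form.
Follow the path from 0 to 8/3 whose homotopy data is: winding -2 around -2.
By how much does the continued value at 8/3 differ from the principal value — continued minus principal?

Continued minus principal equals -(15/4)*pi*i.

The rational part is single-valued and drops out of the difference; each branch term changes only by its own monodromy.
(15/16)*log(1 - d/(-2)): each positive loop around -2 adds 2*pi*i to the log, so winding -2 contributes (15/16)*(-2)*2*pi*i = -(15/4)*pi*i.
Summing the contributions at d = 8/3 gives -(15/4)*pi*i.


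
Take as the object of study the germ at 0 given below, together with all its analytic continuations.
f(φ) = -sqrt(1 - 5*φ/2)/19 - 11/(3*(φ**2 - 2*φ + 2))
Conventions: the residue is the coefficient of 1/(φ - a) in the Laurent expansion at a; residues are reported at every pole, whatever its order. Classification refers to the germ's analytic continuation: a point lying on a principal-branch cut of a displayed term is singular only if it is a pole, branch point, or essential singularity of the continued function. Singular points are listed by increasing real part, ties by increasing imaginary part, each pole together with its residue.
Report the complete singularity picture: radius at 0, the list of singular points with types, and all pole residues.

Denominator factor (φ**2 - 2*φ + 2): discriminant -4, complex-conjugate roots (1) + (1)*i and (1) - (1)*i; poles of order 1, moduli sqrt(2) and sqrt(2).
Branch term (-1/19)*sqrt(1 - φ/(2/5)): its argument vanishes at φ = 2/5, a square-root branch point, modulus 2/5.
The radius of convergence is the smallest modulus among the singular points: 2/5.
The branch term is analytic at (1) - (1)*i and contributes nothing to the residue; only the rational part matters.
The factor φ**2 - 2*φ + 2 splits as (φ - a)(φ - a') with a = (1) - (1)*i, a' = (1) + (1)*i. At the order-1 pole a set g(φ) = (φ - a)*(rational part) = [-11/3] / (φ - a').
Simple pole: residue = g(a) at a = (1) - (1)*i, which is -(11/6)*i.
The branch term is analytic at (1) + (1)*i and contributes nothing to the residue; only the rational part matters.
The factor φ**2 - 2*φ + 2 splits as (φ - a)(φ - a') with a = (1) + (1)*i, a' = (1) - (1)*i. At the order-1 pole a set g(φ) = (φ - a)*(rational part) = [-11/3] / (φ - a').
Simple pole: residue = g(a) at a = (1) + (1)*i, which is (11/6)*i.
List the singular points by increasing real part (a conjugate pair: the negative imaginary part first).

Radius of convergence at 0: 2/5.
At 2/5: an algebraic (square-root) branch point.
At (1) - (1)*i: a pole of order 1; residue -(11/6)*i.
At (1) + (1)*i: a pole of order 1; residue (11/6)*i.


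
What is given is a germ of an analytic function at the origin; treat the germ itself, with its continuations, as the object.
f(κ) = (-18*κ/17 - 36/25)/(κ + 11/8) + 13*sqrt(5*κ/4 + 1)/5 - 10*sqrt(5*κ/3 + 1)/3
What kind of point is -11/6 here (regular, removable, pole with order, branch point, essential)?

Denominator factors: κ + 11/8 = -11/24 at κ = -11/6 — none vanishes.
Branch term sqrt(1 - κ/(-3/5)): argument at -11/6 is -37/18, nonzero, so -11/6 is not its branch point (a point on a principal cut is still regular for the continued germ).
Branch term sqrt(1 - κ/(-4/5)): argument at -11/6 is -31/24, nonzero, so -11/6 is not its branch point (a point on a principal cut is still regular for the continued germ).
So the germ continues analytically to -11/6.

The point is a regular point.


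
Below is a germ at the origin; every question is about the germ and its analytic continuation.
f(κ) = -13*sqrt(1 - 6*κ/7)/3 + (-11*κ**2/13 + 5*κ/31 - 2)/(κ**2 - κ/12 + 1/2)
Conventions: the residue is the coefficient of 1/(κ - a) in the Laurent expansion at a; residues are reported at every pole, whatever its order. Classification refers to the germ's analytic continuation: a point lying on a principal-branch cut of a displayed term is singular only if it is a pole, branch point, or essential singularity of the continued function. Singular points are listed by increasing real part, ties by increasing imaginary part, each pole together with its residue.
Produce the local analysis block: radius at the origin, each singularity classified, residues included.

Radius of convergence at 0: (1/2)*sqrt(2).
At (1/24) - ((1/24)*sqrt(287))*i: a pole of order 1; residue (439/9672) - ((14045/213528)*sqrt(287))*i.
At (1/24) + ((1/24)*sqrt(287))*i: a pole of order 1; residue (439/9672) + ((14045/213528)*sqrt(287))*i.
At 7/6: an algebraic (square-root) branch point.


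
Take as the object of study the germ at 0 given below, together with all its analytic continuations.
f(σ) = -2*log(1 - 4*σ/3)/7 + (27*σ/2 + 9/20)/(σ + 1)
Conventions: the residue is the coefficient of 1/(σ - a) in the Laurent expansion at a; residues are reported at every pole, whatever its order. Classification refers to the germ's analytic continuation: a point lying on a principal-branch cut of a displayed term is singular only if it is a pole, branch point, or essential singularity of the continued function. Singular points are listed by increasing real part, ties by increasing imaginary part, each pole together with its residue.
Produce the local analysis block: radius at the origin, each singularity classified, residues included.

Radius of convergence at 0: 3/4.
At -1: a pole of order 1; residue -261/20.
At 3/4: a logarithmic branch point.

Denominator factor (σ + 1): pole of order 1 at -1, modulus 1.
Branch term (-2/7)*log(1 - σ/(3/4)): its argument vanishes at σ = 3/4, a logarithmic branch point, modulus 3/4.
The radius of convergence is the smallest modulus among the singular points: 3/4.
The branch term is analytic at -1 and contributes nothing to the residue; only the rational part matters.
At the order-1 pole -1 set g(σ) = (σ - (-1))*(rational part) = 27*σ/2 + 9/20.
Simple pole: residue = g(a) at a = -1, which is -261/20.
List the singular points by increasing real part (a conjugate pair: the negative imaginary part first).


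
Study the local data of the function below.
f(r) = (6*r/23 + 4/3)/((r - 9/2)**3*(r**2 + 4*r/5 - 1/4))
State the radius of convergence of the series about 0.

Denominator factor (r**2 + 4*r/5 - 1/4): discriminant 41/25, real irrational roots -2/5 + (1/10)*sqrt(41) and -2/5 - (1/10)*sqrt(41); poles of order 1, moduli -2/5 + (1/10)*sqrt(41) and 2/5 + (1/10)*sqrt(41).
Denominator factor (r - 9/2)^3: pole of order 3 at 9/2, modulus 9/2.
The radius of convergence is the smallest modulus among the singular points: -2/5 + (1/10)*sqrt(41).

The radius of convergence is -2/5 + (1/10)*sqrt(41).


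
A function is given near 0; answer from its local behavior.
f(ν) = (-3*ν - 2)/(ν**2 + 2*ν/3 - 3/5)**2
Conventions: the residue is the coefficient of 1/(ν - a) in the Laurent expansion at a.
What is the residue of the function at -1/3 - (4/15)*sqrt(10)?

The factor ν**2 + 2*ν/3 - 3/5 splits as (ν - a)(ν - a') with a = -1/3 - (4/15)*sqrt(10), a' = -1/3 + (4/15)*sqrt(10). At the order-2 pole a set g(ν) = (ν - a)^2*f(ν) = [-3*ν - 2] / (ν - a')^2.
Order-2 pole: residue = g'(a); g'(-1/3 - (4/15)*sqrt(10)) = -(135/1024)*sqrt(10), so the residue is -(135/1024)*sqrt(10).

The residue is -(135/1024)*sqrt(10).


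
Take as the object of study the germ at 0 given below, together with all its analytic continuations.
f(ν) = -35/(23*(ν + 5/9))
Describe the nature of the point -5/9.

The denominator factor ν + 5/9 vanishes at -5/9 and appears to the power 1; the numerator there equals -35/23, nonzero, and no other factor vanishes.
Hence a pole whose order is the multiplicity, 1.

The point is a pole of order 1.


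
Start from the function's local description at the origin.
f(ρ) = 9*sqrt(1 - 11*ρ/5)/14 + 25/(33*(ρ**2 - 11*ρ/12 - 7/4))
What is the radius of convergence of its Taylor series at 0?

Denominator factor (ρ**2 - 11*ρ/12 - 7/4): discriminant 1129/144, real irrational roots 11/24 + (1/24)*sqrt(1129) and 11/24 - (1/24)*sqrt(1129); poles of order 1, moduli 11/24 + (1/24)*sqrt(1129) and -11/24 + (1/24)*sqrt(1129).
Branch term (9/14)*sqrt(1 - ρ/(5/11)): its argument vanishes at ρ = 5/11, a square-root branch point, modulus 5/11.
The radius of convergence is the smallest modulus among the singular points: 5/11.

The radius of convergence is 5/11.


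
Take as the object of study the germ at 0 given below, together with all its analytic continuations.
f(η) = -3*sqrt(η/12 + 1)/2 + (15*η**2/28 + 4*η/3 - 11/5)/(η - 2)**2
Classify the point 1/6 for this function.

The point is a regular point.

Denominator factors: η - 2 = -11/6 at η = 1/6 — none vanishes.
Branch term sqrt(1 - η/(-12)): argument at 1/6 is 73/72, nonzero, so 1/6 is not its branch point (a point on a principal cut is still regular for the continued germ).
So the germ continues analytically to 1/6.


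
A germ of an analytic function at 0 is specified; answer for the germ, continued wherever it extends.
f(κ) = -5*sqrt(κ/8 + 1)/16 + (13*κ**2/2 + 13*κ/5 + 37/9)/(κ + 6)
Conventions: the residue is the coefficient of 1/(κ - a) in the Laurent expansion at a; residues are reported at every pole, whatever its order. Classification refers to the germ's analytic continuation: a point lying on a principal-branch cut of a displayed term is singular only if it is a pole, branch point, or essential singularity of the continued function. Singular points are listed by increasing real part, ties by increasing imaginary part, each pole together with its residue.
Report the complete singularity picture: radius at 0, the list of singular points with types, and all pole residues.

Radius of convergence at 0: 6.
At -8: an algebraic (square-root) branch point.
At -6: a pole of order 1; residue 10013/45.

Denominator factor (κ + 6): pole of order 1 at -6, modulus 6.
Branch term (-5/16)*sqrt(1 - κ/(-8)): its argument vanishes at κ = -8, a square-root branch point, modulus 8.
The radius of convergence is the smallest modulus among the singular points: 6.
The branch term is analytic at -6 and contributes nothing to the residue; only the rational part matters.
At the order-1 pole -6 set g(κ) = (κ - (-6))*(rational part) = 13*κ**2/2 + 13*κ/5 + 37/9.
Simple pole: residue = g(a) at a = -6, which is 10013/45.
List the singular points by increasing real part (a conjugate pair: the negative imaginary part first).


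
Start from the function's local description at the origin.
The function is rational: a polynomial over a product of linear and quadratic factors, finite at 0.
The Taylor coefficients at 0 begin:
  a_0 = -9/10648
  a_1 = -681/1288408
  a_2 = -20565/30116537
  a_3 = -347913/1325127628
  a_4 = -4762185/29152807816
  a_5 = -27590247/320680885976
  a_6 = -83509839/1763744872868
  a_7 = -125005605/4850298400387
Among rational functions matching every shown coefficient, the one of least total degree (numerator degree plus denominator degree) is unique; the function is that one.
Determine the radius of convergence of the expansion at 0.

No rational of total degree below 6 reproduces all 8 coefficients; solving the [2/4] Pade equations on them gives f(h) = (18*h**2/17 + 8*h/11 + 33/16)/((h - 11/6)*(h + 11)**3), whose expansion matches every shown term.
Denominator factor (h + 11)^3: pole of order 3 at -11, modulus 11.
Denominator factor (h - 11/6): pole of order 1 at 11/6, modulus 11/6.
The radius of convergence is the smallest modulus among the singular points: 11/6.

The radius of convergence is 11/6.


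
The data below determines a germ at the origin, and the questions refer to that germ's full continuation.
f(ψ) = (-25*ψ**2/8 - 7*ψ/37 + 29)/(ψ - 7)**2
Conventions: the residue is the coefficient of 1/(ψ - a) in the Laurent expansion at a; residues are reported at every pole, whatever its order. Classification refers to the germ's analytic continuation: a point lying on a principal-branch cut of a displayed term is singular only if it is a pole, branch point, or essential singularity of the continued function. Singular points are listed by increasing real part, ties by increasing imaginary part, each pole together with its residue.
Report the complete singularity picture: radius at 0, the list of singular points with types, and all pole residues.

Denominator factor (ψ - 7)^2: pole of order 2 at 7, modulus 7.
The radius of convergence is the smallest modulus among the singular points: 7.
At the order-2 pole 7 set g(ψ) = (ψ - (7))^2*f(ψ) = -25*ψ**2/8 - 7*ψ/37 + 29.
Order-2 pole: residue = g'(a); g'(7) = -6503/148, so the residue is -6503/148.

Radius of convergence at 0: 7.
At 7: a pole of order 2; residue -6503/148.


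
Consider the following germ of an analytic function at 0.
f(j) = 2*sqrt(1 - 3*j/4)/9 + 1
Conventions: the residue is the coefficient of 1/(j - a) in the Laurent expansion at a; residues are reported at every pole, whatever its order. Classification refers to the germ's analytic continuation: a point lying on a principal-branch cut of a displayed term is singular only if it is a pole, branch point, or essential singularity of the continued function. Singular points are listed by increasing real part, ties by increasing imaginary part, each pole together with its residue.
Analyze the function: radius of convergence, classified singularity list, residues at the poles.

Branch term (2/9)*sqrt(1 - j/(4/3)): its argument vanishes at j = 4/3, a square-root branch point, modulus 4/3.
The radius of convergence is the smallest modulus among the singular points: 4/3.

Radius of convergence at 0: 4/3.
At 4/3: an algebraic (square-root) branch point.


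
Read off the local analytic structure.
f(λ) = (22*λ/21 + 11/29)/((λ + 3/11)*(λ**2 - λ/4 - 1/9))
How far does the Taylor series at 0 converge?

Denominator factor (λ + 3/11): pole of order 1 at -3/11, modulus 3/11.
Denominator factor (λ**2 - λ/4 - 1/9): discriminant 73/144, real irrational roots 1/8 + (1/24)*sqrt(73) and 1/8 - (1/24)*sqrt(73); poles of order 1, moduli 1/8 + (1/24)*sqrt(73) and -1/8 + (1/24)*sqrt(73).
The radius of convergence is the smallest modulus among the singular points: -1/8 + (1/24)*sqrt(73).

The radius of convergence is -1/8 + (1/24)*sqrt(73).


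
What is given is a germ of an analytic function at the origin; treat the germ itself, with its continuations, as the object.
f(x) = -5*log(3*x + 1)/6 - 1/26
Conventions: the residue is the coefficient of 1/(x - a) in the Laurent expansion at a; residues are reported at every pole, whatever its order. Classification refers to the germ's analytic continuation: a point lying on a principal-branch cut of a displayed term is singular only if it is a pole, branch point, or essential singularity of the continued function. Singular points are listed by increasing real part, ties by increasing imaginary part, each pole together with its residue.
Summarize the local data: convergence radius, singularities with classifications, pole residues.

Branch term (-5/6)*log(1 - x/(-1/3)): its argument vanishes at x = -1/3, a logarithmic branch point, modulus 1/3.
The radius of convergence is the smallest modulus among the singular points: 1/3.

Radius of convergence at 0: 1/3.
At -1/3: a logarithmic branch point.


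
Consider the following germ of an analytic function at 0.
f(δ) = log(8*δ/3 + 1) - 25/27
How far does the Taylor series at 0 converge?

The radius of convergence is 3/8.

Branch term (1)*log(1 - δ/(-3/8)): its argument vanishes at δ = -3/8, a logarithmic branch point, modulus 3/8.
The radius of convergence is the smallest modulus among the singular points: 3/8.


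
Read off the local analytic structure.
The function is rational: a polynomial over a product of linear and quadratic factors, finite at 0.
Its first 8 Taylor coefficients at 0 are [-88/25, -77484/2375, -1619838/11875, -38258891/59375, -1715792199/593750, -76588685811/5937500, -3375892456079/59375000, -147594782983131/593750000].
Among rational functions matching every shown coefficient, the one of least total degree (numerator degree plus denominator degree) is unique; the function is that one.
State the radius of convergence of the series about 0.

No rational of total degree below 5 reproduces all 8 coefficients; solving the [2/3] Pade equations on them gives f(α) = (18*α**2/5 - 9*α/19 - 1/5)/((α - 1/4)**2*(α + 10/11)), whose expansion matches every shown term.
Denominator factor (α + 10/11): pole of order 1 at -10/11, modulus 10/11.
Denominator factor (α - 1/4)^2: pole of order 2 at 1/4, modulus 1/4.
The radius of convergence is the smallest modulus among the singular points: 1/4.

The radius of convergence is 1/4.


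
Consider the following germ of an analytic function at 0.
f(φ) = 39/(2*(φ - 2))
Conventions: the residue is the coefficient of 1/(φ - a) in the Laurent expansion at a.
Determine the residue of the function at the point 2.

At the order-1 pole 2 set g(φ) = (φ - (2))*f(φ) = 39/2.
Simple pole: residue = g(a) at a = 2, which is 39/2.

The residue is 39/2.


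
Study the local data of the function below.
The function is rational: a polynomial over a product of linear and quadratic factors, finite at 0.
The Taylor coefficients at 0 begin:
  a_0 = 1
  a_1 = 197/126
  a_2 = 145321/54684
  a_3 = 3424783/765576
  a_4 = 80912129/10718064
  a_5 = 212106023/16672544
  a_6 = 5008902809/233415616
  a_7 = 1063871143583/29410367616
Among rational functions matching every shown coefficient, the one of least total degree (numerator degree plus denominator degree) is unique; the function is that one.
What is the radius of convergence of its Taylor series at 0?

No rational of total degree below 5 reproduces all 8 coefficients; solving the [2/3] Pade equations on them gives f(ρ) = (-3*ρ**2/31 - 38*ρ/9 - 7/2)/((ρ + 7)*(ρ**2 + ρ/4 - 1/2)), whose expansion matches every shown term.
Denominator factor (ρ**2 + ρ/4 - 1/2): discriminant 33/16, real irrational roots -1/8 + (1/8)*sqrt(33) and -1/8 - (1/8)*sqrt(33); poles of order 1, moduli -1/8 + (1/8)*sqrt(33) and 1/8 + (1/8)*sqrt(33).
Denominator factor (ρ + 7): pole of order 1 at -7, modulus 7.
The radius of convergence is the smallest modulus among the singular points: -1/8 + (1/8)*sqrt(33).

The radius of convergence is -1/8 + (1/8)*sqrt(33).


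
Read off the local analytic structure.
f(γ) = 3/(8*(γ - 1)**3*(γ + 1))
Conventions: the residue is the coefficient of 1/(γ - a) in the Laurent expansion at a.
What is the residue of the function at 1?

At the order-3 pole 1 set g(γ) = (γ - (1))^3*f(γ) = 3/(8*(γ + 1)).
Order-3 pole: residue = g''(a)/2; g''(1) = 3/32, so the residue is 3/64.

The residue is 3/64.


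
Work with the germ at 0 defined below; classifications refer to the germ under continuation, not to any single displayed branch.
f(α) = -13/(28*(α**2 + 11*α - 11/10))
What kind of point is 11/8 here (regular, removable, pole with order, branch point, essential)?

Denominator factors: α**2 + 11*α - 11/10 = 5093/320 at α = 11/8 — none vanishes.
So the germ continues analytically to 11/8.

The point is a regular point.


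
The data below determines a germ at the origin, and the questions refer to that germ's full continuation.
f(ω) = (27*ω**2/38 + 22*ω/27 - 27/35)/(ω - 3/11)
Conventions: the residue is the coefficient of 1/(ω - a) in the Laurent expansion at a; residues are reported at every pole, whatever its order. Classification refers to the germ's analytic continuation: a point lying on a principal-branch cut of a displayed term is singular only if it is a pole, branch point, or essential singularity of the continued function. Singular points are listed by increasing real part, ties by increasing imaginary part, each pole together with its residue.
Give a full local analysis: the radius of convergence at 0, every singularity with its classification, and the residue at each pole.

Radius of convergence at 0: 3/11.
At 3/11: a pole of order 1; residue -718909/1448370.

Denominator factor (ω - 3/11): pole of order 1 at 3/11, modulus 3/11.
The radius of convergence is the smallest modulus among the singular points: 3/11.
At the order-1 pole 3/11 set g(ω) = (ω - (3/11))*f(ω) = 27*ω**2/38 + 22*ω/27 - 27/35.
Simple pole: residue = g(a) at a = 3/11, which is -718909/1448370.
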